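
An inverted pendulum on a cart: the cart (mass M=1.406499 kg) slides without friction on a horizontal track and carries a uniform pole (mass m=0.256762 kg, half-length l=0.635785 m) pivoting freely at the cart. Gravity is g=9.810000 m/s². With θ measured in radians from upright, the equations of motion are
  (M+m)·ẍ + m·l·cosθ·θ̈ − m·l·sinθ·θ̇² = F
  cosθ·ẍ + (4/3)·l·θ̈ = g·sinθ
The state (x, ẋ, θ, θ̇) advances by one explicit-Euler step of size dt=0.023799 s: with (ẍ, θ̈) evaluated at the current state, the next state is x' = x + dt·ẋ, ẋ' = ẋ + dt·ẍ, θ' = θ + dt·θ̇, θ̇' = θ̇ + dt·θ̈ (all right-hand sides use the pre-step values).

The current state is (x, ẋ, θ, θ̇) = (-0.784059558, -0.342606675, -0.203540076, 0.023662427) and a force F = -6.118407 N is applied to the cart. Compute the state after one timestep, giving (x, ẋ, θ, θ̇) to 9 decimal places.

sinθ=-0.202137589, cosθ=0.979357134
temp = (F + m·l·θ̇²·sinθ)/(M+m) = (-6.118407 + -0.000018476)/1.663261 = -3.678572080
θ̈ = (g·sinθ − cosθ·temp)/(l·(4/3 − m·cos²θ/(M+m))) = 2.149307418
ẍ = temp − m·l·θ̈·cosθ/(M+m) = -3.885167291
Euler: x'=-0.784059558+0.023799·-0.342606675=-0.792213254, ẋ'=-0.342606675+0.023799·-3.885167291=-0.435069771
       θ'=-0.203540076+0.023799·0.023662427=-0.202976934, θ̇'=0.023662427+0.023799·2.149307418=0.074813794

(-0.792213254, -0.435069771, -0.202976934, 0.074813794)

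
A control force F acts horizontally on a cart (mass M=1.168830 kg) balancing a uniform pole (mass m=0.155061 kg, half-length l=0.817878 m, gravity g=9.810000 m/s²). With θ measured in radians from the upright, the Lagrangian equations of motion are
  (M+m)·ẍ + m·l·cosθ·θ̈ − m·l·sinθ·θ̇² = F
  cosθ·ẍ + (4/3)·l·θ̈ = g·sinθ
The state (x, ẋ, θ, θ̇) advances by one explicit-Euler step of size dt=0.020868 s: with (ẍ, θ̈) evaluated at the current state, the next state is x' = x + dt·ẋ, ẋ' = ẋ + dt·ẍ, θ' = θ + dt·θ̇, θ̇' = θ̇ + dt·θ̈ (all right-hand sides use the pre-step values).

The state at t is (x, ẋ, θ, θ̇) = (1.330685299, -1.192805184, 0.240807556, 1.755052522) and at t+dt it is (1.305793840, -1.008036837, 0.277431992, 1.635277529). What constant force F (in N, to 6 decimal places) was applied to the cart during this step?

ẍ = (ẋ'−ẋ)/dt = (-1.008036837−-1.192805184)/0.020868 = 8.854147
θ̈ = (θ̇'−θ̇)/dt = (1.635277529−1.755052522)/0.020868 = -5.739649
sinθ=0.238487, cosθ=0.971146
F = (M+m)·ẍ + m·l·cosθ·θ̈ − m·l·sinθ·θ̇² = 11.721926 + -0.706905 − 0.093161 = 10.921860

F = 10.921860 N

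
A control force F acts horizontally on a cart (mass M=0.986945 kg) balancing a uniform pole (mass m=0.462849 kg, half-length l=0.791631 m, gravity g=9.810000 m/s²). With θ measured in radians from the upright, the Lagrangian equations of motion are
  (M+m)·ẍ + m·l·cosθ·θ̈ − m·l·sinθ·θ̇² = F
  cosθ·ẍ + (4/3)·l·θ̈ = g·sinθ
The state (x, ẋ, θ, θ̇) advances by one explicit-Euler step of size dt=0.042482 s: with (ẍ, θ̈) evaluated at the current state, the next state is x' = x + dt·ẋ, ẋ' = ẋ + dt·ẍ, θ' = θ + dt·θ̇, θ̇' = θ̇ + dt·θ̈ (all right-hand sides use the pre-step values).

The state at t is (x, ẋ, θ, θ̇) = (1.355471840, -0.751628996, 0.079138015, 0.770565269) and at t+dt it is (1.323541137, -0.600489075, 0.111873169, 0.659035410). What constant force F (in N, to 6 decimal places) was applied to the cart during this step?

F = 4.181861 N

ẍ = (ẋ'−ẋ)/dt = (-0.600489075−-0.751628996)/0.042482 = 3.557740
θ̈ = (θ̇'−θ̇)/dt = (0.659035410−0.770565269)/0.042482 = -2.625344
sinθ=0.079055, cosθ=0.996870
F = (M+m)·ẍ + m·l·cosθ·θ̈ − m·l·sinθ·θ̇² = 5.157990 + -0.958930 − 0.017199 = 4.181861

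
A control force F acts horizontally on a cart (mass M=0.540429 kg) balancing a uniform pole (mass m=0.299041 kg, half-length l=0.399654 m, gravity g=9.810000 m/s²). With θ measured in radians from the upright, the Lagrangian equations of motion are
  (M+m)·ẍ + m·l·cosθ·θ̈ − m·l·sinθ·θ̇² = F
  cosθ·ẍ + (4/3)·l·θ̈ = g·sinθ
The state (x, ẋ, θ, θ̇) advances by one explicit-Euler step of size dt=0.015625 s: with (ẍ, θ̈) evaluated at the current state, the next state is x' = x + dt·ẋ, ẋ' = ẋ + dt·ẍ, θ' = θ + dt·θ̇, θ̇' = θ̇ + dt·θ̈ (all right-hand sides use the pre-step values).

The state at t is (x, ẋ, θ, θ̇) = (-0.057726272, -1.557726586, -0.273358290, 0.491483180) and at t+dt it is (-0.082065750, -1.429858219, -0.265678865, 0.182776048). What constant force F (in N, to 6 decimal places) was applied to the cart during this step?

F = 4.604086 N

ẍ = (ẋ'−ẋ)/dt = (-1.429858219−-1.557726586)/0.015625 = 8.183576
θ̈ = (θ̇'−θ̇)/dt = (0.182776048−0.491483180)/0.015625 = -19.757256
sinθ=-0.269967, cosθ=0.962870
F = (M+m)·ẍ + m·l·cosθ·θ̈ − m·l·sinθ·θ̇² = 6.869866 + -2.273574 − -0.007794 = 4.604086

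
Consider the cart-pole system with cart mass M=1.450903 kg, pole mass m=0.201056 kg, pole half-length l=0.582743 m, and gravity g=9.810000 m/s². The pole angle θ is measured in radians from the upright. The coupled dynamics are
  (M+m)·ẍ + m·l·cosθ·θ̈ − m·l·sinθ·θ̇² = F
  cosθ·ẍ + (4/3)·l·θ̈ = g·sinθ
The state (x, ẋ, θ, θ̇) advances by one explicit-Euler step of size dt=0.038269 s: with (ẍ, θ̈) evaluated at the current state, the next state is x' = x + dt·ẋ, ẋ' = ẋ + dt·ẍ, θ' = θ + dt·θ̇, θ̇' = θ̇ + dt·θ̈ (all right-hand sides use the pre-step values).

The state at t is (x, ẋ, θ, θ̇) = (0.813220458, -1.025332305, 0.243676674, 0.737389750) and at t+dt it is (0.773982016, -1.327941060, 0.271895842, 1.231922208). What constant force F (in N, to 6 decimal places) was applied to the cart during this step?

ẍ = (ẋ'−ẋ)/dt = (-1.327941060−-1.025332305)/0.038269 = -7.907412
θ̈ = (θ̇'−θ̇)/dt = (1.231922208−0.737389750)/0.038269 = 12.922534
sinθ=0.241272, cosθ=0.970457
F = (M+m)·ẍ + m·l·cosθ·θ̈ − m·l·sinθ·θ̇² = -13.062721 + 1.469326 − 0.015371 = -11.608765

F = -11.608765 N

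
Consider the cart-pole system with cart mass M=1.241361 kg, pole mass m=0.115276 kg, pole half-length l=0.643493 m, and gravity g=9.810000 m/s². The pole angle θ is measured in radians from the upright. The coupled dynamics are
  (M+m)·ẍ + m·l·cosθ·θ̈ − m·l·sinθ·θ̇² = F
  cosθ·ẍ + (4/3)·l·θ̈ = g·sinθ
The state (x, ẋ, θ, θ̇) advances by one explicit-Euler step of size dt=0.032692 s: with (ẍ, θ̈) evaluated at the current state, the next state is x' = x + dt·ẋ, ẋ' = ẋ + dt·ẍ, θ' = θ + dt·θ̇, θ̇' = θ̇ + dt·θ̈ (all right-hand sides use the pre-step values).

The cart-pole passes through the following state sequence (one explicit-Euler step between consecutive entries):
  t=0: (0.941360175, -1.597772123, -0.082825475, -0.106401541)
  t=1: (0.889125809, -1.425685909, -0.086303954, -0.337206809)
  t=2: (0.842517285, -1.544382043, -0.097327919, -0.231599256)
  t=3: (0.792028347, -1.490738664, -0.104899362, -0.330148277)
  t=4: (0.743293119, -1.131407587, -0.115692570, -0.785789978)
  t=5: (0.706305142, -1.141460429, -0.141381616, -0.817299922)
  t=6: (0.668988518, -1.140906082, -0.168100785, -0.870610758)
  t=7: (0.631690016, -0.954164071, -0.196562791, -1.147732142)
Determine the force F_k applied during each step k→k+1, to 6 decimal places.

step 0→1:
  ẍ = (ẋ'−ẋ)/dt = (-1.425685909−-1.597772123)/0.032692 = 5.263863
  θ̈ = (θ̇'−θ̇)/dt = (-0.337206809−-0.106401541)/0.032692 = -7.059992
  sinθ=-0.082731, cosθ=0.996572
  F = (M+m)·ẍ + m·l·cosθ·θ̈ − m·l·sinθ·θ̇² = 7.141152 + -0.521910 − -0.000069 = 6.619311
step 1→2:
  ẍ = (ẋ'−ẋ)/dt = (-1.544382043−-1.425685909)/0.032692 = -3.630739
  θ̈ = (θ̇'−θ̇)/dt = (-0.231599256−-0.337206809)/0.032692 = 3.230379
  sinθ=-0.086197, cosθ=0.996278
  F = (M+m)·ẍ + m·l·cosθ·θ̈ − m·l·sinθ·θ̇² = -4.925595 + 0.238735 − -0.000727 = -4.686133
step 2→3:
  ẍ = (ẋ'−ẋ)/dt = (-1.490738664−-1.544382043)/0.032692 = 1.640872
  θ̈ = (θ̇'−θ̇)/dt = (-0.330148277−-0.231599256)/0.032692 = -3.014469
  sinθ=-0.097174, cosθ=0.995267
  F = (M+m)·ẍ + m·l·cosθ·θ̈ − m·l·sinθ·θ̇² = 2.226067 + -0.222553 − -0.000387 = 2.003901
step 3→4:
  ẍ = (ẋ'−ẋ)/dt = (-1.131407587−-1.490738664)/0.032692 = 10.991407
  θ̈ = (θ̇'−θ̇)/dt = (-0.785789978−-0.330148277)/0.032692 = -13.937407
  sinθ=-0.104707, cosθ=0.994503
  F = (M+m)·ẍ + m·l·cosθ·θ̈ − m·l·sinθ·θ̇² = 14.911349 + -1.028184 − -0.000847 = 13.884012
step 4→5:
  ẍ = (ẋ'−ẋ)/dt = (-1.141460429−-1.131407587)/0.032692 = -0.307502
  θ̈ = (θ̇'−θ̇)/dt = (-0.817299922−-0.785789978)/0.032692 = -0.963843
  sinθ=-0.115435, cosθ=0.993315
  F = (M+m)·ẍ + m·l·cosθ·θ̈ − m·l·sinθ·θ̇² = -0.417168 + -0.071019 − -0.005287 = -0.482900
step 5→6:
  ẍ = (ẋ'−ẋ)/dt = (-1.140906082−-1.141460429)/0.032692 = 0.016957
  θ̈ = (θ̇'−θ̇)/dt = (-0.870610758−-0.817299922)/0.032692 = -1.630700
  sinθ=-0.140911, cosθ=0.990022
  F = (M+m)·ẍ + m·l·cosθ·θ̈ − m·l·sinθ·θ̇² = 0.023004 + -0.119757 − -0.006982 = -0.089771
step 6→7:
  ẍ = (ẋ'−ẋ)/dt = (-0.954164071−-1.140906082)/0.032692 = 5.712162
  θ̈ = (θ̇'−θ̇)/dt = (-1.147732142−-0.870610758)/0.032692 = -8.476734
  sinθ=-0.167310, cosθ=0.985904
  F = (M+m)·ẍ + m·l·cosθ·θ̈ − m·l·sinθ·θ̇² = 7.749331 + -0.619935 − -0.009407 = 7.138803

F_0 = 6.619311 N
F_1 = -4.686133 N
F_2 = 2.003901 N
F_3 = 13.884012 N
F_4 = -0.482900 N
F_5 = -0.089771 N
F_6 = 7.138803 N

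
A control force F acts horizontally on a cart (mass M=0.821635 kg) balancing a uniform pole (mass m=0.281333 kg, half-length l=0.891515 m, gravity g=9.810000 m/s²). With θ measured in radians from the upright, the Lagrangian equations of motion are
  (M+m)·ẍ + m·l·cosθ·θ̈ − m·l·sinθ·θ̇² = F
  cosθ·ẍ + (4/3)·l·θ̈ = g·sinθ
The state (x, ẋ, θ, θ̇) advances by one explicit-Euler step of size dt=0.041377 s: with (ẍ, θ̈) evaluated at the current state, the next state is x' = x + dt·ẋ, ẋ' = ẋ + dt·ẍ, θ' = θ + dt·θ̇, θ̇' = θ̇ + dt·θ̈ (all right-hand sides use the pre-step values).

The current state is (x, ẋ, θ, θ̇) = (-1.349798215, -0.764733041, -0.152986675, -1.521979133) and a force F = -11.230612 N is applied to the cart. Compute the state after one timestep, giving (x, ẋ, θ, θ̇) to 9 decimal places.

sinθ=-0.152390599, cosθ=0.988320345
temp = (F + m·l·θ̇²·sinθ)/(M+m) = (-11.230612 + -0.088537021)/1.102968 = -10.262445530
θ̈ = (g·sinθ − cosθ·temp)/(l·(4/3 − m·cos²θ/(M+m))) = 8.946724328
ẍ = temp − m·l·θ̈·cosθ/(M+m) = -12.273149850
Euler: x'=-1.349798215+0.041377·-0.764733041=-1.381440574, ẋ'=-0.764733041+0.041377·-12.273149850=-1.272559162
       θ'=-0.152986675+0.041377·-1.521979133=-0.215961606, θ̇'=-1.521979133+0.041377·8.946724328=-1.151790520

(-1.381440574, -1.272559162, -0.215961606, -1.151790520)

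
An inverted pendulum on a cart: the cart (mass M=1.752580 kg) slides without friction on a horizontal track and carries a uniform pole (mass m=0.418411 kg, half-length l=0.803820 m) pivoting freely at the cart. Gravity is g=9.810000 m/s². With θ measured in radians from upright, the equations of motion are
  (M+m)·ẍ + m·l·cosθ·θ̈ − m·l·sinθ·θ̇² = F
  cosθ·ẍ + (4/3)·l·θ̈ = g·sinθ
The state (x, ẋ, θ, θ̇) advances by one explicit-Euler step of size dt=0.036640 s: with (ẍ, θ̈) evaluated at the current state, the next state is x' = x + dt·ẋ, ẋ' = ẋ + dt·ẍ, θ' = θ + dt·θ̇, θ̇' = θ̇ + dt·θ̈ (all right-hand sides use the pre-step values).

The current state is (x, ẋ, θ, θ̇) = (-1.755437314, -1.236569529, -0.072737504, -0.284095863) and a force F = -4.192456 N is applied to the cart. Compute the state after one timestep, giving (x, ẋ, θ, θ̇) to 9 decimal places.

sinθ=-0.072673382, cosθ=0.997355794
temp = (F + m·l·θ̇²·sinθ)/(M+m) = (-4.192456 + -0.001972727)/2.170991 = -1.932034139
θ̈ = (g·sinθ − cosθ·temp)/(l·(4/3 − m·cos²θ/(M+m))) = 1.322930342
ẍ = temp − m·l·θ̈·cosθ/(M+m) = -2.136438883
Euler: x'=-1.755437314+0.036640·-1.236569529=-1.800745222, ẋ'=-1.236569529+0.036640·-2.136438883=-1.314848650
       θ'=-0.072737504+0.036640·-0.284095863=-0.083146776, θ̇'=-0.284095863+0.036640·1.322930342=-0.235623695

(-1.800745222, -1.314848650, -0.083146776, -0.235623695)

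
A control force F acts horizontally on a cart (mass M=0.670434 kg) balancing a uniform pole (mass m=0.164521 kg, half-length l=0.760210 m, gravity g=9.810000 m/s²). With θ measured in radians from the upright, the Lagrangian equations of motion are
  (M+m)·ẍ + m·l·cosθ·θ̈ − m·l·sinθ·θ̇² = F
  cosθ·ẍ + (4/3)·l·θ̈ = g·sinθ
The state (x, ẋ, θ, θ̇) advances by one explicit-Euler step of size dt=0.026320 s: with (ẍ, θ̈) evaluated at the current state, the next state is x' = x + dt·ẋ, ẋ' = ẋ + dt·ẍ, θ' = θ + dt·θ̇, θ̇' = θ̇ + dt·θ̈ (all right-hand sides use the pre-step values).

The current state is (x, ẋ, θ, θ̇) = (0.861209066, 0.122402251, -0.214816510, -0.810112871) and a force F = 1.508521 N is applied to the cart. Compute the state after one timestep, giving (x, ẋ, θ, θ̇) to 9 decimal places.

(0.864430693, 0.186374504, -0.236138681, -0.926075959)

sinθ=-0.213168159, cosθ=0.977015525
temp = (F + m·l·θ̇²·sinθ)/(M+m) = (1.508521 + -0.017497190)/0.834955 = 1.785753495
θ̈ = (g·sinθ − cosθ·temp)/(l·(4/3 − m·cos²θ/(M+m))) = -4.405892411
ẍ = temp − m·l·θ̈·cosθ/(M+m) = 2.430556721
Euler: x'=0.861209066+0.026320·0.122402251=0.864430693, ẋ'=0.122402251+0.026320·2.430556721=0.186374504
       θ'=-0.214816510+0.026320·-0.810112871=-0.236138681, θ̇'=-0.810112871+0.026320·-4.405892411=-0.926075959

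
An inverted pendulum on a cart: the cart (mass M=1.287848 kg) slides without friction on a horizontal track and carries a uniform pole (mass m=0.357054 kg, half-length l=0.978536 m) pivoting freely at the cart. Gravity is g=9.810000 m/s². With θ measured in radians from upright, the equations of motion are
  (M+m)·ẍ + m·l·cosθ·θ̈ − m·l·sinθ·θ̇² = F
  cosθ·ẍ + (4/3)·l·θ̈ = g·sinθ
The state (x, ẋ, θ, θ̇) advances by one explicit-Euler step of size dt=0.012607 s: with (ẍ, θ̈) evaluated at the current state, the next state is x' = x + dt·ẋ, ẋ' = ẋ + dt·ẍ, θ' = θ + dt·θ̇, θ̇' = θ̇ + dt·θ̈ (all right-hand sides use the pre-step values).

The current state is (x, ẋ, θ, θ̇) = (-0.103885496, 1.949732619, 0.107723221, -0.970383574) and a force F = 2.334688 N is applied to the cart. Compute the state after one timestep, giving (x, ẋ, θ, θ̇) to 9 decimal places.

(-0.079305217, 1.968816144, 0.095489595, -0.974733969)

sinθ=0.107515000, cosθ=0.994203462
temp = (F + m·l·θ̇²·sinθ)/(M+m) = (2.334688 + 0.035372572)/1.644902 = 1.440852143
θ̈ = (g·sinθ − cosθ·temp)/(l·(4/3 − m·cos²θ/(M+m))) = -0.345077754
ẍ = temp − m·l·θ̈·cosθ/(M+m) = 1.513724517
Euler: x'=-0.103885496+0.012607·1.949732619=-0.079305217, ẋ'=1.949732619+0.012607·1.513724517=1.968816144
       θ'=0.107723221+0.012607·-0.970383574=0.095489595, θ̇'=-0.970383574+0.012607·-0.345077754=-0.974733969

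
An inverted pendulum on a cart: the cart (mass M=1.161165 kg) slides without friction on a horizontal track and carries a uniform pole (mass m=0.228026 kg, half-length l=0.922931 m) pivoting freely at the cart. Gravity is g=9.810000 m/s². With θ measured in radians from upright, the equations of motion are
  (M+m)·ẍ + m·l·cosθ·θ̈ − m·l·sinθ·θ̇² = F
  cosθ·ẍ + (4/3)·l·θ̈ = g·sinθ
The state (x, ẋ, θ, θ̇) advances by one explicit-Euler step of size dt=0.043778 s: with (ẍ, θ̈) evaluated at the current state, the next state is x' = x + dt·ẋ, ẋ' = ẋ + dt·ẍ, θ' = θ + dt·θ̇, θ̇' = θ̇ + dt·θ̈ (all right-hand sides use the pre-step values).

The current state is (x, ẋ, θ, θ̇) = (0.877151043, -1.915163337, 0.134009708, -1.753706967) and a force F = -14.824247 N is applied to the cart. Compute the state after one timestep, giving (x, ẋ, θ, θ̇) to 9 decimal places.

sinθ=0.133608964, cosθ=0.991034129
temp = (F + m·l·θ̇²·sinθ)/(M+m) = (-14.824247 + 0.086477525)/1.389191 = -10.608886377
θ̈ = (g·sinθ − cosθ·temp)/(l·(4/3 − m·cos²θ/(M+m))) = 10.930506311
ẍ = temp − m·l·θ̈·cosθ/(M+m) = -12.249931534
Euler: x'=0.877151043+0.043778·-1.915163337=0.793309022, ẋ'=-1.915163337+0.043778·-12.249931534=-2.451440840
       θ'=0.134009708+0.043778·-1.753706967=0.057235924, θ̇'=-1.753706967+0.043778·10.930506311=-1.275191262

(0.793309022, -2.451440840, 0.057235924, -1.275191262)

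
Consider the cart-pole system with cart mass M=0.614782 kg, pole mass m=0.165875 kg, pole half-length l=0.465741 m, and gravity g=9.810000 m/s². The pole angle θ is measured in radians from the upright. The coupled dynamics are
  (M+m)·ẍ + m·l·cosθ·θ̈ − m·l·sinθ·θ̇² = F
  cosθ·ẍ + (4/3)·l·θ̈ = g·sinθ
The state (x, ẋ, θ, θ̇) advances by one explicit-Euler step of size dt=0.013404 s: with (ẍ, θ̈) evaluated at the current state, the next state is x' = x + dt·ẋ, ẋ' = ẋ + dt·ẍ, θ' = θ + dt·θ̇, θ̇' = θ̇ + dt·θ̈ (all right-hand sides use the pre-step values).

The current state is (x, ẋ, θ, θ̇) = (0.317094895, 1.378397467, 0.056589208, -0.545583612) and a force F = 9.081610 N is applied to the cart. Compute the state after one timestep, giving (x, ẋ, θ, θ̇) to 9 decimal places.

sinθ=0.056559010, cosθ=0.998399258
temp = (F + m·l·θ̇²·sinθ)/(M+m) = (9.081610 + 0.001300618)/0.780657 = 11.634956989
θ̈ = (g·sinθ − cosθ·temp)/(l·(4/3 − m·cos²θ/(M+m))) = -21.176662967
ẍ = temp − m·l·θ̈·cosθ/(M+m) = 13.727271289
Euler: x'=0.317094895+0.013404·1.378397467=0.335570935, ẋ'=1.378397467+0.013404·13.727271289=1.562397811
       θ'=0.056589208+0.013404·-0.545583612=0.049276205, θ̇'=-0.545583612+0.013404·-21.176662967=-0.829435602

(0.335570935, 1.562397811, 0.049276205, -0.829435602)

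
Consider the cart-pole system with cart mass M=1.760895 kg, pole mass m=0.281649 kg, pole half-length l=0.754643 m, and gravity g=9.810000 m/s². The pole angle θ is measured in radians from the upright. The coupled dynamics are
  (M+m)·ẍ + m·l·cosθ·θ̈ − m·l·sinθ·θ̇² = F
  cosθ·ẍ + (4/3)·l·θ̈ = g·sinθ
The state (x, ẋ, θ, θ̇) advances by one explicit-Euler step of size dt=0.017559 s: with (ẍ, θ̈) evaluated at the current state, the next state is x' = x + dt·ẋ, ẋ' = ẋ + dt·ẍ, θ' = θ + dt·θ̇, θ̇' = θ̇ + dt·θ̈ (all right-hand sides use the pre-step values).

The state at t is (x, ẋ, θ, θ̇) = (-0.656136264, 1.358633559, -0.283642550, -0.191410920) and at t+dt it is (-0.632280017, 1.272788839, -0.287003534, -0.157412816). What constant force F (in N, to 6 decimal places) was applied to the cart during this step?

F = -9.588586 N

ẍ = (ẋ'−ẋ)/dt = (1.272788839−1.358633559)/0.017559 = -4.888930
θ̈ = (θ̇'−θ̇)/dt = (-0.157412816−-0.191410920)/0.017559 = 1.936221
sinθ=-0.279854, cosθ=0.960042
F = (M+m)·ẍ + m·l·cosθ·θ̈ − m·l·sinθ·θ̇² = -9.985854 + 0.395089 − -0.002179 = -9.588586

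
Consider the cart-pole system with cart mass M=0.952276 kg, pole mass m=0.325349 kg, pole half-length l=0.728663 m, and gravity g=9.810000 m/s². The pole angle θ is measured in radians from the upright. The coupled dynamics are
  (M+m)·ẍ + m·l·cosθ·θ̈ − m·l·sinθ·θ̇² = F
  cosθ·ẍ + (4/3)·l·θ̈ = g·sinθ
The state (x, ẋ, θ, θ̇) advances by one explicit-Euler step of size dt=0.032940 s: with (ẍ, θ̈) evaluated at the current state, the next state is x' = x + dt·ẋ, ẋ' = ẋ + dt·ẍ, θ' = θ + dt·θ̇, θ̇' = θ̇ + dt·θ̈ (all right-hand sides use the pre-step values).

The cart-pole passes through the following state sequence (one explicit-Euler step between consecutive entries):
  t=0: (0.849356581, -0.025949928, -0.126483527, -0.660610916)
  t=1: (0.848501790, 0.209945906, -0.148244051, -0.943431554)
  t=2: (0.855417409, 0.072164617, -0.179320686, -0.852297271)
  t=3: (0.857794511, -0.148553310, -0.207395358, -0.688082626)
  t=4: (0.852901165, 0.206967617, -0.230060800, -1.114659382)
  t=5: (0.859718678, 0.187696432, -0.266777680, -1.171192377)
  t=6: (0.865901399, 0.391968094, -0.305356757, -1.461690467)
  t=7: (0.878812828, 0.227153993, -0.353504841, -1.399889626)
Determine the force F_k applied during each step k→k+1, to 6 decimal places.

step 0→1:
  ẍ = (ẋ'−ẋ)/dt = (0.209945906−-0.025949928)/0.032940 = 7.161379
  θ̈ = (θ̇'−θ̇)/dt = (-0.943431554−-0.660610916)/0.032940 = -8.585933
  sinθ=-0.126147, cosθ=0.992012
  F = (M+m)·ẍ + m·l·cosθ·θ̈ − m·l·sinθ·θ̇² = 9.149557 + -2.019205 − -0.013051 = 7.143403
step 1→2:
  ẍ = (ẋ'−ẋ)/dt = (0.072164617−0.209945906)/0.032940 = -4.182796
  θ̈ = (θ̇'−θ̇)/dt = (-0.852297271−-0.943431554)/0.032940 = 2.766675
  sinθ=-0.147702, cosθ=0.989032
  F = (M+m)·ẍ + m·l·cosθ·θ̈ − m·l·sinθ·θ̇² = -5.344044 + 0.648701 − -0.031166 = -4.664177
step 2→3:
  ẍ = (ẋ'−ẋ)/dt = (-0.148553310−0.072164617)/0.032940 = -6.700605
  θ̈ = (θ̇'−θ̇)/dt = (-0.688082626−-0.852297271)/0.032940 = 4.985265
  sinθ=-0.178361, cosθ=0.983965
  F = (M+m)·ẍ + m·l·cosθ·θ̈ − m·l·sinθ·θ̇² = -8.560860 + 1.162905 − -0.030716 = -7.367240
step 3→4:
  ẍ = (ẋ'−ẋ)/dt = (0.206967617−-0.148553310)/0.032940 = 10.792985
  θ̈ = (θ̇'−θ̇)/dt = (-1.114659382−-0.688082626)/0.032940 = -12.950114
  sinθ=-0.205912, cosθ=0.978571
  F = (M+m)·ẍ + m·l·cosθ·θ̈ − m·l·sinθ·θ̇² = 13.789387 + -3.004291 − -0.023112 = 10.808209
step 4→5:
  ẍ = (ẋ'−ẋ)/dt = (0.187696432−0.206967617)/0.032940 = -0.585039
  θ̈ = (θ̇'−θ̇)/dt = (-1.171192377−-1.114659382)/0.032940 = -1.716241
  sinθ=-0.228037, cosθ=0.973653
  F = (M+m)·ẍ + m·l·cosθ·θ̈ − m·l·sinθ·θ̇² = -0.747460 + -0.396149 − -0.067168 = -1.076441
step 5→6:
  ẍ = (ẋ'−ẋ)/dt = (0.391968094−0.187696432)/0.032940 = 6.201325
  θ̈ = (θ̇'−θ̇)/dt = (-1.461690467−-1.171192377)/0.032940 = -8.819007
  sinθ=-0.263624, cosθ=0.964625
  F = (M+m)·ẍ + m·l·cosθ·θ̈ − m·l·sinθ·θ̇² = 7.922968 + -2.016762 − -0.085727 = 5.991934
step 6→7:
  ẍ = (ẋ'−ẋ)/dt = (0.227153993−0.391968094)/0.032940 = -5.003464
  θ̈ = (θ̇'−θ̇)/dt = (-1.399889626−-1.461690467)/0.032940 = 1.876164
  sinθ=-0.300633, cosθ=0.953740
  F = (M+m)·ẍ + m·l·cosθ·θ̈ − m·l·sinθ·θ̇² = -6.392551 + 0.424206 − -0.152273 = -5.816071

F_0 = 7.143403 N
F_1 = -4.664177 N
F_2 = -7.367240 N
F_3 = 10.808209 N
F_4 = -1.076441 N
F_5 = 5.991934 N
F_6 = -5.816071 N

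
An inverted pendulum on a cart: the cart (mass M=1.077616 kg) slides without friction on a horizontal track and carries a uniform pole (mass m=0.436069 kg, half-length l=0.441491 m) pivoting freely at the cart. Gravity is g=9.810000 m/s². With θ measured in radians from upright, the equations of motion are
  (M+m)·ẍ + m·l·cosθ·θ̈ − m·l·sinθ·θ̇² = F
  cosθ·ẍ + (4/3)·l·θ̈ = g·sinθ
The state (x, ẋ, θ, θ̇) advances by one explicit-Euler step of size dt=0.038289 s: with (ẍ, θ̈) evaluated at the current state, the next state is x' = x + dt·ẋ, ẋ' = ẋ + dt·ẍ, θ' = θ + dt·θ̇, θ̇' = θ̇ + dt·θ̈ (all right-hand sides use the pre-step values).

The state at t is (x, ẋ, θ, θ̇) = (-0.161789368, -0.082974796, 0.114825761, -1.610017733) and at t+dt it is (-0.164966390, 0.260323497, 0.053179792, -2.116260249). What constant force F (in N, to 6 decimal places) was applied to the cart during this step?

F = 10.985817 N

ẍ = (ẋ'−ẋ)/dt = (0.260323497−-0.082974796)/0.038289 = 8.965977
θ̈ = (θ̇'−θ̇)/dt = (-2.116260249−-1.610017733)/0.038289 = -13.221618
sinθ=0.114574, cosθ=0.993415
F = (M+m)·ẍ + m·l·cosθ·θ̈ − m·l·sinθ·θ̇² = 13.571665 + -2.528671 − 0.057177 = 10.985817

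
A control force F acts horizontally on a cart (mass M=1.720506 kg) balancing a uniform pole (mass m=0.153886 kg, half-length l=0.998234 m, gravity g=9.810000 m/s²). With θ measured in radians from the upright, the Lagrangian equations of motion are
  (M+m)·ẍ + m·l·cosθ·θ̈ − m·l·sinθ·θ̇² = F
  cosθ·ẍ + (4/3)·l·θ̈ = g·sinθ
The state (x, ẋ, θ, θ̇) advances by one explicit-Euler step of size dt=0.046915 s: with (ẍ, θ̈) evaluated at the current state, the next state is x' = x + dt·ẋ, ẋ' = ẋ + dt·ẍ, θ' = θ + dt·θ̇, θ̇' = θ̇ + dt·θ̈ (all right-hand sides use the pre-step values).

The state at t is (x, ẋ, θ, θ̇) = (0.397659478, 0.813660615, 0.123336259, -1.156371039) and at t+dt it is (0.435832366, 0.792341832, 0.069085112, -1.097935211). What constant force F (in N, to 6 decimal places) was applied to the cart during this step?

F = -0.687135 N

ẍ = (ẋ'−ẋ)/dt = (0.792341832−0.813660615)/0.046915 = -0.454413
θ̈ = (θ̇'−θ̇)/dt = (-1.097935211−-1.156371039)/0.046915 = 1.245568
sinθ=0.123024, cosθ=0.992404
F = (M+m)·ẍ + m·l·cosθ·θ̈ − m·l·sinθ·θ̇² = -0.851748 + 0.189884 − 0.025271 = -0.687135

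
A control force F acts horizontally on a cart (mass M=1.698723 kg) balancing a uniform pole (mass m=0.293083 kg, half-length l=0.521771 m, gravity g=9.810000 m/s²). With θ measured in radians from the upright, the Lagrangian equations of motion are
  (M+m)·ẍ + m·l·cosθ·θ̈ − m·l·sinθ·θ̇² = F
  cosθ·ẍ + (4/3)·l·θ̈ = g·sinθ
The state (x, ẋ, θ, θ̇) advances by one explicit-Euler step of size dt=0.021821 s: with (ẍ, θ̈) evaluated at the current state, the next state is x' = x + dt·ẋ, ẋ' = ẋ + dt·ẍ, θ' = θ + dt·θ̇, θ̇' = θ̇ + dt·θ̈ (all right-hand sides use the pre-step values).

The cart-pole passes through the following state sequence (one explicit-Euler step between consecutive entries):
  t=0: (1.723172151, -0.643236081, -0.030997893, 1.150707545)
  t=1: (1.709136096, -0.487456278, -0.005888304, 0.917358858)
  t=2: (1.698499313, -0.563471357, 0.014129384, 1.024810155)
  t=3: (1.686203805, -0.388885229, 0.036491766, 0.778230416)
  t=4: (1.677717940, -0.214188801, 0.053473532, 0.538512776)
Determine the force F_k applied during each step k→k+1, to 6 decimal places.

step 0→1:
  ẍ = (ẋ'−ẋ)/dt = (-0.487456278−-0.643236081)/0.021821 = 7.138986
  θ̈ = (θ̇'−θ̇)/dt = (0.917358858−1.150707545)/0.021821 = -10.693767
  sinθ=-0.030993, cosθ=0.999520
  F = (M+m)·ẍ + m·l·cosθ·θ̈ − m·l·sinθ·θ̇² = 14.219474 + -1.634529 − -0.006276 = 12.591221
step 1→2:
  ẍ = (ẋ'−ẋ)/dt = (-0.563471357−-0.487456278)/0.021821 = -3.483574
  θ̈ = (θ̇'−θ̇)/dt = (1.024810155−0.917358858)/0.021821 = 4.924215
  sinθ=-0.005888, cosθ=0.999983
  F = (M+m)·ẍ + m·l·cosθ·θ̈ − m·l·sinθ·θ̇² = -6.938605 + 0.753009 − -0.000758 = -6.184838
step 2→3:
  ẍ = (ẋ'−ẋ)/dt = (-0.388885229−-0.563471357)/0.021821 = 8.000831
  θ̈ = (θ̇'−θ̇)/dt = (0.778230416−1.024810155)/0.021821 = -11.300112
  sinθ=0.014129, cosθ=0.999900
  F = (M+m)·ẍ + m·l·cosθ·θ̈ − m·l·sinθ·θ̇² = 15.936103 + -1.727866 − 0.002269 = 14.205968
step 3→4:
  ẍ = (ẋ'−ẋ)/dt = (-0.214188801−-0.388885229)/0.021821 = 8.005886
  θ̈ = (θ̇'−θ̇)/dt = (0.538512776−0.778230416)/0.021821 = -10.985640
  sinθ=0.036484, cosθ=0.999334
  F = (M+m)·ẍ + m·l·cosθ·θ̈ − m·l·sinθ·θ̇² = 15.946171 + -1.678830 − 0.003379 = 14.263962

F_0 = 12.591221 N
F_1 = -6.184838 N
F_2 = 14.205968 N
F_3 = 14.263962 N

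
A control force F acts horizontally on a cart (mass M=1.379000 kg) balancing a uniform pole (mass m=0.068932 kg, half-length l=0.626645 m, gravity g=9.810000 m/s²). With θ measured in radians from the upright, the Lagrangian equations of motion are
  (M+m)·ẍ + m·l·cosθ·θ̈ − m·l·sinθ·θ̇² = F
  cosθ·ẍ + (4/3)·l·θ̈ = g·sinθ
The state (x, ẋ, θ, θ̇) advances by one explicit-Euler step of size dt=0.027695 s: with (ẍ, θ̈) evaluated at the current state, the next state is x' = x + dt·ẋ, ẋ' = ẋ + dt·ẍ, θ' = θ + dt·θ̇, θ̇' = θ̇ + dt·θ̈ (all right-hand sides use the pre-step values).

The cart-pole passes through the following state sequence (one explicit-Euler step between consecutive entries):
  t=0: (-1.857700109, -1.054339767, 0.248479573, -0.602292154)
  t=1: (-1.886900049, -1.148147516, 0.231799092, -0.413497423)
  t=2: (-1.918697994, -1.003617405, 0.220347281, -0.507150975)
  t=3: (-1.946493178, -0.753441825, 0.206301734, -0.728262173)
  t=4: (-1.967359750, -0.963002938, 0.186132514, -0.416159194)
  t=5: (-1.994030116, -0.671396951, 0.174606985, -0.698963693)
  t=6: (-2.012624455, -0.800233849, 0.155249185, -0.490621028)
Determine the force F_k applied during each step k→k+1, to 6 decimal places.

step 0→1:
  ẍ = (ẋ'−ẋ)/dt = (-1.148147516−-1.054339767)/0.027695 = -3.387173
  θ̈ = (θ̇'−θ̇)/dt = (-0.413497423−-0.602292154)/0.027695 = 6.816925
  sinθ=0.245931, cosθ=0.969287
  F = (M+m)·ẍ + m·l·cosθ·θ̈ − m·l·sinθ·θ̇² = -4.904396 + 0.285419 − 0.003854 = -4.622830
step 1→2:
  ẍ = (ẋ'−ẋ)/dt = (-1.003617405−-1.148147516)/0.027695 = 5.218636
  θ̈ = (θ̇'−θ̇)/dt = (-0.507150975−-0.413497423)/0.027695 = -3.381605
  sinθ=0.229729, cosθ=0.973255
  F = (M+m)·ẍ + m·l·cosθ·θ̈ − m·l·sinθ·θ̇² = 7.556229 + -0.142165 − 0.001697 = 7.412368
step 2→3:
  ẍ = (ẋ'−ẋ)/dt = (-0.753441825−-1.003617405)/0.027695 = 9.033240
  θ̈ = (θ̇'−θ̇)/dt = (-0.728262173−-0.507150975)/0.027695 = -7.983795
  sinθ=0.218569, cosθ=0.975822
  F = (M+m)·ẍ + m·l·cosθ·θ̈ − m·l·sinθ·θ̇² = 13.079517 + -0.336529 − 0.002428 = 12.740560
step 3→4:
  ẍ = (ẋ'−ẋ)/dt = (-0.963002938−-0.753441825)/0.027695 = -7.566749
  θ̈ = (θ̇'−θ̇)/dt = (-0.416159194−-0.728262173)/0.027695 = 11.269290
  sinθ=0.204841, cosθ=0.978795
  F = (M+m)·ẍ + m·l·cosθ·θ̈ − m·l·sinθ·θ̇² = -10.956138 + 0.476465 − 0.004693 = -10.484366
step 4→5:
  ẍ = (ẋ'−ẋ)/dt = (-0.671396951−-0.963002938)/0.027695 = 10.529193
  θ̈ = (θ̇'−θ̇)/dt = (-0.698963693−-0.416159194)/0.027695 = -10.211392
  sinθ=0.185060, cosθ=0.982727
  F = (M+m)·ẍ + m·l·cosθ·θ̈ − m·l·sinθ·θ̇² = 15.245555 + -0.433471 − 0.001384 = 14.810699
step 5→6:
  ẍ = (ẋ'−ẋ)/dt = (-0.800233849−-0.671396951)/0.027695 = -4.651991
  θ̈ = (θ̇'−θ̇)/dt = (-0.490621028−-0.698963693)/0.027695 = 7.522754
  sinθ=0.173721, cosθ=0.984795
  F = (M+m)·ẍ + m·l·cosθ·θ̈ − m·l·sinθ·θ̇² = -6.735767 + 0.320011 − 0.003666 = -6.419422

F_0 = -4.622830 N
F_1 = 7.412368 N
F_2 = 12.740560 N
F_3 = -10.484366 N
F_4 = 14.810699 N
F_5 = -6.419422 N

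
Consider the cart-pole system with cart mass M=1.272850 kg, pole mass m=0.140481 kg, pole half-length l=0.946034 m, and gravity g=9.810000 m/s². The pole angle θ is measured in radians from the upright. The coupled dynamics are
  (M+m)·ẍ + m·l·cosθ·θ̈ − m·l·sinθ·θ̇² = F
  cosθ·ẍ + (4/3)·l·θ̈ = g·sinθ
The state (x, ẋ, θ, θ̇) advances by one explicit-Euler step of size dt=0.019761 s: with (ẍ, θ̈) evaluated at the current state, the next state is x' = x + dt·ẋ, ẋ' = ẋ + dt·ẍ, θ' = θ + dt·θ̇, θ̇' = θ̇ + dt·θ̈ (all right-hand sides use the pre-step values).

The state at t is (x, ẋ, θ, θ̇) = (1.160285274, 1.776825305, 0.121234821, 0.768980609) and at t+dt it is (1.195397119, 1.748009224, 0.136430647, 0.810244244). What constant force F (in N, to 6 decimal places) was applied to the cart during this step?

ẍ = (ẋ'−ẋ)/dt = (1.748009224−1.776825305)/0.019761 = -1.458230
θ̈ = (θ̇'−θ̇)/dt = (0.810244244−0.768980609)/0.019761 = 2.088135
sinθ=0.120938, cosθ=0.992660
F = (M+m)·ẍ + m·l·cosθ·θ̈ − m·l·sinθ·θ̇² = -2.060962 + 0.275476 − 0.009504 = -1.794990

F = -1.794990 N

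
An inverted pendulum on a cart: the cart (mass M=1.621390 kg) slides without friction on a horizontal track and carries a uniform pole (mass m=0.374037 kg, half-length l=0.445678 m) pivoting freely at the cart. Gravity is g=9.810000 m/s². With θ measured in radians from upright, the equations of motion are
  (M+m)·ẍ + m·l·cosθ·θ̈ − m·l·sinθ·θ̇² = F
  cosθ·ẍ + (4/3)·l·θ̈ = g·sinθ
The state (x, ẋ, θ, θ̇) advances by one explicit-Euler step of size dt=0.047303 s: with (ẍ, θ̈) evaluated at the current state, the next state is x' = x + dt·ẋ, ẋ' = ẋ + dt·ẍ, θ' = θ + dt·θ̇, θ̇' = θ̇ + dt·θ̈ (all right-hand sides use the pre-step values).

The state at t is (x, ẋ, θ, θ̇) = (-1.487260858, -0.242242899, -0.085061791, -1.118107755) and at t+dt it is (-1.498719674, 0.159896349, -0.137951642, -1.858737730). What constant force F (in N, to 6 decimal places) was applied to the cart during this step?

ẍ = (ẋ'−ẋ)/dt = (0.159896349−-0.242242899)/0.047303 = 8.501348
θ̈ = (θ̇'−θ̇)/dt = (-1.858737730−-1.118107755)/0.047303 = -15.657146
sinθ=-0.084959, cosθ=0.996384
F = (M+m)·ẍ + m·l·cosθ·θ̈ − m·l·sinθ·θ̇² = 16.963819 + -2.600610 − -0.017706 = 14.380914

F = 14.380914 N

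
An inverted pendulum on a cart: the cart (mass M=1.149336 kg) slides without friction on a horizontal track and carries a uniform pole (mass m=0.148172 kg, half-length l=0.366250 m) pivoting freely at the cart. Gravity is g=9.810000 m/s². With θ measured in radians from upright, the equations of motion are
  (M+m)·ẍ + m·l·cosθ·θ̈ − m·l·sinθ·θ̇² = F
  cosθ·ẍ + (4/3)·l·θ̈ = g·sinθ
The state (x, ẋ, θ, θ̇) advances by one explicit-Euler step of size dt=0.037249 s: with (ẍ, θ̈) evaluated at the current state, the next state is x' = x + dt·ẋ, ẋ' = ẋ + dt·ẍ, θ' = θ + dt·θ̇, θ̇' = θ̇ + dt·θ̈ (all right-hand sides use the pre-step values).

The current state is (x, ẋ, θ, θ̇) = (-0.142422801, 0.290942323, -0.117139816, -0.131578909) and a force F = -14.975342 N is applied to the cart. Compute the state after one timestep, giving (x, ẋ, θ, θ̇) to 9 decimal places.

(-0.131585490, -0.174676522, -0.122040999, 0.727918830)

sinθ=-0.116872106, cosθ=0.993146973
temp = (F + m·l·θ̇²·sinθ)/(M+m) = (-14.975342 + -0.000109806)/1.297508 = -11.541702869
θ̈ = (g·sinθ − cosθ·temp)/(l·(4/3 − m·cos²θ/(M+m))) = 23.074384249
ẍ = temp − m·l·θ̈·cosθ/(M+m) = -12.500170335
Euler: x'=-0.142422801+0.037249·0.290942323=-0.131585490, ẋ'=0.290942323+0.037249·-12.500170335=-0.174676522
       θ'=-0.117139816+0.037249·-0.131578909=-0.122040999, θ̇'=-0.131578909+0.037249·23.074384249=0.727918830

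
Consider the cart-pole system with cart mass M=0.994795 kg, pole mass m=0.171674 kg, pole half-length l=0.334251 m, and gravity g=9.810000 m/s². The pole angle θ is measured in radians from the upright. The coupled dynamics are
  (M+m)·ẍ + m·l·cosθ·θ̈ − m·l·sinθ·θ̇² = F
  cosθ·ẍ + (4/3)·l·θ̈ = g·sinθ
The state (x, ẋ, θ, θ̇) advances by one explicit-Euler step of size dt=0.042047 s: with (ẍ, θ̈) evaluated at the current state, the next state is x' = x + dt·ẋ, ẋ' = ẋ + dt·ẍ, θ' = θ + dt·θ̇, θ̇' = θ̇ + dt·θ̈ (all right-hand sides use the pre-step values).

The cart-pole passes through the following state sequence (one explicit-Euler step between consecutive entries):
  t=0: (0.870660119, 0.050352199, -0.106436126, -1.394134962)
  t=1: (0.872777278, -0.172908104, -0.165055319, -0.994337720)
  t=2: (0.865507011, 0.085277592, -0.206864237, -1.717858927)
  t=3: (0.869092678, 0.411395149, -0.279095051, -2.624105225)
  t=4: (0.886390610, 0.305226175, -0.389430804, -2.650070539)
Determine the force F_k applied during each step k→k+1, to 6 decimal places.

F_0 = -5.639323 N
F_1 = 6.197935 N
F_2 = 7.871542 N
F_3 = -2.870554 N

step 0→1:
  ẍ = (ẋ'−ẋ)/dt = (-0.172908104−0.050352199)/0.042047 = -5.309780
  θ̈ = (θ̇'−θ̇)/dt = (-0.994337720−-1.394134962)/0.042047 = 9.508342
  sinθ=-0.106235, cosθ=0.994341
  F = (M+m)·ẍ + m·l·cosθ·θ̈ − m·l·sinθ·θ̇² = -6.193693 + 0.542522 − -0.011848 = -5.639323
step 1→2:
  ẍ = (ẋ'−ẋ)/dt = (0.085277592−-0.172908104)/0.042047 = 6.140407
  θ̈ = (θ̇'−θ̇)/dt = (-1.717858927−-0.994337720)/0.042047 = -17.207439
  sinθ=-0.164307, cosθ=0.986409
  F = (M+m)·ẍ + m·l·cosθ·θ̈ − m·l·sinθ·θ̇² = 7.162595 + -0.973981 − -0.009322 = 6.197935
step 2→3:
  ẍ = (ẋ'−ẋ)/dt = (0.411395149−0.085277592)/0.042047 = 7.756024
  θ̈ = (θ̇'−θ̇)/dt = (-2.624105225−-1.717858927)/0.042047 = -21.553174
  sinθ=-0.205392, cosθ=0.978680
  F = (M+m)·ẍ + m·l·cosθ·θ̈ − m·l·sinθ·θ̇² = 9.047162 + -1.210400 − -0.034780 = 7.871542
step 3→4:
  ẍ = (ẋ'−ẋ)/dt = (0.305226175−0.411395149)/0.042047 = -2.525007
  θ̈ = (θ̇'−θ̇)/dt = (-2.650070539−-2.624105225)/0.042047 = -0.617531
  sinθ=-0.275486, cosθ=0.961305
  F = (M+m)·ẍ + m·l·cosθ·θ̈ − m·l·sinθ·θ̇² = -2.945343 + -0.034064 − -0.108853 = -2.870554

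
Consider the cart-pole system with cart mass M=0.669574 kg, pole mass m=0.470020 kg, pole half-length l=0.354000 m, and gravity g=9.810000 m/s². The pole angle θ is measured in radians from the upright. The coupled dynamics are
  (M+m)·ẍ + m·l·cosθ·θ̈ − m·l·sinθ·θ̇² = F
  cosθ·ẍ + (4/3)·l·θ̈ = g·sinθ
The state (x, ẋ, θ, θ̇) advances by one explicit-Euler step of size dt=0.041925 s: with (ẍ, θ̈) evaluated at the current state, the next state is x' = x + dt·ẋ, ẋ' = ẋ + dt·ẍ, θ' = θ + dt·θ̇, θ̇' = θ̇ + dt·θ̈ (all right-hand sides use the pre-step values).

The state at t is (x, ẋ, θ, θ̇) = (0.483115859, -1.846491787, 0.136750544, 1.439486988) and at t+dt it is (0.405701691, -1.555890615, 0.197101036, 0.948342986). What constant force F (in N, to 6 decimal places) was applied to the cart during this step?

ẍ = (ẋ'−ẋ)/dt = (-1.555890615−-1.846491787)/0.041925 = 6.931453
θ̈ = (θ̇'−θ̇)/dt = (0.948342986−1.439486988)/0.041925 = -11.714824
sinθ=0.136325, cosθ=0.990664
F = (M+m)·ẍ + m·l·cosθ·θ̈ − m·l·sinθ·θ̇² = 7.899042 + -1.930998 − 0.047001 = 5.921043

F = 5.921043 N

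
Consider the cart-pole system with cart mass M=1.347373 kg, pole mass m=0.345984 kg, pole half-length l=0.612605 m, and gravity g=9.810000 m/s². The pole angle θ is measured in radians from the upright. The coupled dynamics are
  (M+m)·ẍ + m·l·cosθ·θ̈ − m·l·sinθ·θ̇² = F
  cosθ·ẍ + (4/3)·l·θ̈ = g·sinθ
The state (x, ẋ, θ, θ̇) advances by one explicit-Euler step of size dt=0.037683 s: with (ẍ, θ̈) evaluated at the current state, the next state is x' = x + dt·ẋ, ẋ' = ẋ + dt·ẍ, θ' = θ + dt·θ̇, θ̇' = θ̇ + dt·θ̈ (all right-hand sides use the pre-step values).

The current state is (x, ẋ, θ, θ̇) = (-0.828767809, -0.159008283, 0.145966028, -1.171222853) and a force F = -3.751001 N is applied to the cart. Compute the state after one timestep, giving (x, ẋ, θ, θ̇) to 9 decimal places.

sinθ=0.145448253, cosθ=0.989365860
temp = (F + m·l·θ̇²·sinθ)/(M+m) = (-3.751001 + 0.042288681)/1.693357 = -2.190153830
θ̈ = (g·sinθ − cosθ·temp)/(l·(4/3 − m·cos²θ/(M+m))) = 5.176108773
ẍ = temp − m·l·θ̈·cosθ/(M+m) = -2.831139528
Euler: x'=-0.828767809+0.037683·-0.159008283=-0.834759718, ẋ'=-0.159008283+0.037683·-2.831139528=-0.265694114
       θ'=0.145966028+0.037683·-1.171222853=0.101830837, θ̇'=-1.171222853+0.037683·5.176108773=-0.976171546

(-0.834759718, -0.265694114, 0.101830837, -0.976171546)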